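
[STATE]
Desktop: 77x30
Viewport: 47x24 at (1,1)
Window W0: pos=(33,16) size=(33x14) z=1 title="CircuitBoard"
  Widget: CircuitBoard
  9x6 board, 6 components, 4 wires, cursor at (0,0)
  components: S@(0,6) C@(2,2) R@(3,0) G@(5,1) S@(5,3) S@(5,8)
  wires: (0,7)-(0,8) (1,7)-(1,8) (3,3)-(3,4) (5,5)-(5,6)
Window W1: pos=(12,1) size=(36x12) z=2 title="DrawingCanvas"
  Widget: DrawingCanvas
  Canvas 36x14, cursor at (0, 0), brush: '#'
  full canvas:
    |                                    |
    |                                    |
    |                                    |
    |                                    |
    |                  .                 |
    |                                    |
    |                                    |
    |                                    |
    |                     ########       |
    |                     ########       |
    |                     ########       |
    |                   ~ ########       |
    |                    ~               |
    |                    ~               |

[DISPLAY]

           ┏━━━━━━━━━━━━━━━━━━━━━━━━━━━━━━━━━━┓
           ┃ DrawingCanvas                    ┃
           ┠──────────────────────────────────┨
           ┃+                                 ┃
           ┃                                  ┃
           ┃                                  ┃
           ┃                                  ┃
           ┃                  .               ┃
           ┃                                  ┃
           ┃                                  ┃
           ┃                                  ┃
           ┗━━━━━━━━━━━━━━━━━━━━━━━━━━━━━━━━━━┛
                                               
                                               
                                               
                                ┏━━━━━━━━━━━━━━
                                ┃ CircuitBoard 
                                ┠──────────────
                                ┃   0 1 2 3 4 5
                                ┃0  [.]        
                                ┃              
                                ┃1             
                                ┃              
                                ┃2           C 


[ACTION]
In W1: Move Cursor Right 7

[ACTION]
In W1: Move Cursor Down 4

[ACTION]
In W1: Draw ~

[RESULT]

           ┏━━━━━━━━━━━━━━━━━━━━━━━━━━━━━━━━━━┓
           ┃ DrawingCanvas                    ┃
           ┠──────────────────────────────────┨
           ┃                                  ┃
           ┃                                  ┃
           ┃                                  ┃
           ┃                                  ┃
           ┃       ~          .               ┃
           ┃                                  ┃
           ┃                                  ┃
           ┃                                  ┃
           ┗━━━━━━━━━━━━━━━━━━━━━━━━━━━━━━━━━━┛
                                               
                                               
                                               
                                ┏━━━━━━━━━━━━━━
                                ┃ CircuitBoard 
                                ┠──────────────
                                ┃   0 1 2 3 4 5
                                ┃0  [.]        
                                ┃              
                                ┃1             
                                ┃              
                                ┃2           C 


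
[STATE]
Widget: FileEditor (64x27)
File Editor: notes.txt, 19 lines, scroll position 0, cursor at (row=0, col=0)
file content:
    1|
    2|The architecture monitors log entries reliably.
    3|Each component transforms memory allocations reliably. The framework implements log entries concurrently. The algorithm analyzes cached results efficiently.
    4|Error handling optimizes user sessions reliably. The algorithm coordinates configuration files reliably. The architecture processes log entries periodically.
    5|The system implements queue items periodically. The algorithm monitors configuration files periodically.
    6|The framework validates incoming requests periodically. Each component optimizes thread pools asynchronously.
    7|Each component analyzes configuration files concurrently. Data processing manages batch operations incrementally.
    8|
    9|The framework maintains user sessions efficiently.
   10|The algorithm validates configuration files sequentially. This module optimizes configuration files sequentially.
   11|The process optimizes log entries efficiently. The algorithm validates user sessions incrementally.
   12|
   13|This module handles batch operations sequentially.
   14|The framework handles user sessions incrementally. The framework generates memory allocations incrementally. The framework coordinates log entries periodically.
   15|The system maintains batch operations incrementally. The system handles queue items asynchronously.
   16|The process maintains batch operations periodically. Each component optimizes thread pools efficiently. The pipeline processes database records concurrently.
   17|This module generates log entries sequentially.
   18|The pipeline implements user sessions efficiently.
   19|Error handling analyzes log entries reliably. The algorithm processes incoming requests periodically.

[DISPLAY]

█                                                              ▲
The architecture monitors log entries reliably.                █
Each component transforms memory allocations reliably. The fram░
Error handling optimizes user sessions reliably. The algorithm ░
The system implements queue items periodically. The algorithm m░
The framework validates incoming requests periodically. Each co░
Each component analyzes configuration files concurrently. Data ░
                                                               ░
The framework maintains user sessions efficiently.             ░
The algorithm validates configuration files sequentially. This ░
The process optimizes log entries efficiently. The algorithm va░
                                                               ░
This module handles batch operations sequentially.             ░
The framework handles user sessions incrementally. The framewor░
The system maintains batch operations incrementally. The system░
The process maintains batch operations periodically. Each compo░
This module generates log entries sequentially.                ░
The pipeline implements user sessions efficiently.             ░
Error handling analyzes log entries reliably. The algorithm pro░
                                                               ░
                                                               ░
                                                               ░
                                                               ░
                                                               ░
                                                               ░
                                                               ░
                                                               ▼


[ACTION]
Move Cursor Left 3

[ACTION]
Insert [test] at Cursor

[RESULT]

test█                                                          ▲
The architecture monitors log entries reliably.                █
Each component transforms memory allocations reliably. The fram░
Error handling optimizes user sessions reliably. The algorithm ░
The system implements queue items periodically. The algorithm m░
The framework validates incoming requests periodically. Each co░
Each component analyzes configuration files concurrently. Data ░
                                                               ░
The framework maintains user sessions efficiently.             ░
The algorithm validates configuration files sequentially. This ░
The process optimizes log entries efficiently. The algorithm va░
                                                               ░
This module handles batch operations sequentially.             ░
The framework handles user sessions incrementally. The framewor░
The system maintains batch operations incrementally. The system░
The process maintains batch operations periodically. Each compo░
This module generates log entries sequentially.                ░
The pipeline implements user sessions efficiently.             ░
Error handling analyzes log entries reliably. The algorithm pro░
                                                               ░
                                                               ░
                                                               ░
                                                               ░
                                                               ░
                                                               ░
                                                               ░
                                                               ▼


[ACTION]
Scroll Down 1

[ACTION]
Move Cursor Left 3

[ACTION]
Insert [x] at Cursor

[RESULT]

tx█st                                                          ▲
The architecture monitors log entries reliably.                █
Each component transforms memory allocations reliably. The fram░
Error handling optimizes user sessions reliably. The algorithm ░
The system implements queue items periodically. The algorithm m░
The framework validates incoming requests periodically. Each co░
Each component analyzes configuration files concurrently. Data ░
                                                               ░
The framework maintains user sessions efficiently.             ░
The algorithm validates configuration files sequentially. This ░
The process optimizes log entries efficiently. The algorithm va░
                                                               ░
This module handles batch operations sequentially.             ░
The framework handles user sessions incrementally. The framewor░
The system maintains batch operations incrementally. The system░
The process maintains batch operations periodically. Each compo░
This module generates log entries sequentially.                ░
The pipeline implements user sessions efficiently.             ░
Error handling analyzes log entries reliably. The algorithm pro░
                                                               ░
                                                               ░
                                                               ░
                                                               ░
                                                               ░
                                                               ░
                                                               ░
                                                               ▼


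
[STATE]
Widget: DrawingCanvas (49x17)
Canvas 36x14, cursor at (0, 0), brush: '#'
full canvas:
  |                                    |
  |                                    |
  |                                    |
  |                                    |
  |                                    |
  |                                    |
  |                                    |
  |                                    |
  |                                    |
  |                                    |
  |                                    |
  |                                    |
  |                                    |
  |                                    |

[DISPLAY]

+                                                
                                                 
                                                 
                                                 
                                                 
                                                 
                                                 
                                                 
                                                 
                                                 
                                                 
                                                 
                                                 
                                                 
                                                 
                                                 
                                                 


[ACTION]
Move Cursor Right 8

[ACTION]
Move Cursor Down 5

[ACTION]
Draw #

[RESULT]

                                                 
                                                 
                                                 
                                                 
                                                 
        #                                        
                                                 
                                                 
                                                 
                                                 
                                                 
                                                 
                                                 
                                                 
                                                 
                                                 
                                                 


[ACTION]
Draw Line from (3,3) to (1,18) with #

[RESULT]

                                                 
               ####                              
       ########                                  
   ####                                          
                                                 
        #                                        
                                                 
                                                 
                                                 
                                                 
                                                 
                                                 
                                                 
                                                 
                                                 
                                                 
                                                 


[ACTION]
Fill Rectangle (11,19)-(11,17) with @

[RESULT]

                                                 
               ####                              
       ########                                  
   ####                                          
                                                 
        #                                        
                                                 
                                                 
                                                 
                                                 
                                                 
                 @@@                             
                                                 
                                                 
                                                 
                                                 
                                                 


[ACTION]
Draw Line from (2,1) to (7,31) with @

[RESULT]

                                                 
               ####                              
 @@@@  ########                                  
   ##@@@@@@                                      
           @@@@@@                                
        #        @@@@@@                          
                       @@@@@@                    
                             @@@                 
                                                 
                                                 
                                                 
                 @@@                             
                                                 
                                                 
                                                 
                                                 
                                                 


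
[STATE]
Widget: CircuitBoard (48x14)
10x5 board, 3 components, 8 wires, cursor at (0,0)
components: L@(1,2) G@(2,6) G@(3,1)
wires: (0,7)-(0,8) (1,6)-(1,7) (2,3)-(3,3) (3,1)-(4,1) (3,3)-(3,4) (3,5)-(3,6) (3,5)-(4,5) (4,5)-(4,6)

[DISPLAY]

   0 1 2 3 4 5 6 7 8 9                          
0  [.]                          · ─ ·           
                                                
1           L               · ─ ·               
                                                
2               ·           G                   
                │                               
3       G       · ─ ·   · ─ ·                   
        │               │                       
4       ·               · ─ ·                   
Cursor: (0,0)                                   
                                                
                                                
                                                


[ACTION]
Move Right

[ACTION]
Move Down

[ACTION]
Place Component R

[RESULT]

   0 1 2 3 4 5 6 7 8 9                          
0                               · ─ ·           
                                                
1      [R]  L               · ─ ·               
                                                
2               ·           G                   
                │                               
3       G       · ─ ·   · ─ ·                   
        │               │                       
4       ·               · ─ ·                   
Cursor: (1,1)                                   
                                                
                                                
                                                


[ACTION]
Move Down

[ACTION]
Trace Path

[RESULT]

   0 1 2 3 4 5 6 7 8 9                          
0                               · ─ ·           
                                                
1       R   L               · ─ ·               
                                                
2      [.]      ·           G                   
                │                               
3       G       · ─ ·   · ─ ·                   
        │               │                       
4       ·               · ─ ·                   
Cursor: (2,1)  Trace: No connections            
                                                
                                                
                                                


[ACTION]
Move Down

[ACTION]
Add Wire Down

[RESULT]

   0 1 2 3 4 5 6 7 8 9                          
0                               · ─ ·           
                                                
1       R   L               · ─ ·               
                                                
2               ·           G                   
                │                               
3      [G]      · ─ ·   · ─ ·                   
        │               │                       
4       ·               · ─ ·                   
Cursor: (3,1)  Trace: No connections            
                                                
                                                
                                                


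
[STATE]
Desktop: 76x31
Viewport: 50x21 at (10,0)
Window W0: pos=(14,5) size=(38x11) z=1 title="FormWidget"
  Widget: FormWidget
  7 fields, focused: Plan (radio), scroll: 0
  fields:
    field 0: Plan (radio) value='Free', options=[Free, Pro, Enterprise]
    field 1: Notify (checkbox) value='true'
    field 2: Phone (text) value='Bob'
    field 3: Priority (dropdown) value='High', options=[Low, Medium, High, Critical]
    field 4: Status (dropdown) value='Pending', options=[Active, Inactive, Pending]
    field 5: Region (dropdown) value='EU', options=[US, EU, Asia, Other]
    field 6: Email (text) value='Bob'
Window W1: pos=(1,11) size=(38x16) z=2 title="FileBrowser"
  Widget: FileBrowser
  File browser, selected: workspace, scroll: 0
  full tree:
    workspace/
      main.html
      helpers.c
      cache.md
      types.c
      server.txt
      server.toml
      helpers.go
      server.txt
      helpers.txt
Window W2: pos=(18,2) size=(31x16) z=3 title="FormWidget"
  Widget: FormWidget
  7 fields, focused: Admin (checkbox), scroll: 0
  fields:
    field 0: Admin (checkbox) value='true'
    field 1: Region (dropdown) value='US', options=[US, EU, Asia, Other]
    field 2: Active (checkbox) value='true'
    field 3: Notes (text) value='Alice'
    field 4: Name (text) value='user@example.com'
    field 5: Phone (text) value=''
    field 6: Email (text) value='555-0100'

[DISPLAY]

                                                  
                                                  
        ┏━━━━━━━━━━━━━━━━━━━━━━━━━━━━━┓           
        ┃ FormWidget                  ┃           
        ┠─────────────────────────────┨           
    ┏━━━┃> Admin:      [x]            ┃━━┓        
    ┃ Fo┃  Region:     [US          ▼]┃  ┃        
    ┠───┃  Active:     [x]            ┃──┨        
    ┃> P┃  Notes:      [Alice        ]┃ )┃        
    ┃  N┃  Name:       [user@example.]┃  ┃        
    ┃  P┃  Phone:      [             ]┃ ]┃        
━━━━━━━━┃  Email:      [555-0100     ]┃▼]┃        
wser    ┃                             ┃▼]┃        
────────┃                             ┃▼]┃        
rkspace/┃                             ┃ ]┃        
.html   ┃                             ┃━━┛        
ers.c   ┃                             ┃           
e.md    ┗━━━━━━━━━━━━━━━━━━━━━━━━━━━━━┛           
s.c                         ┃                     
er.txt                      ┃                     
er.toml                     ┃                     


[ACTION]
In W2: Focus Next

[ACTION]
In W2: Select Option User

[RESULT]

                                                  
                                                  
        ┏━━━━━━━━━━━━━━━━━━━━━━━━━━━━━┓           
        ┃ FormWidget                  ┃           
        ┠─────────────────────────────┨           
    ┏━━━┃  Admin:      [x]            ┃━━┓        
    ┃ Fo┃> Region:     [US          ▼]┃  ┃        
    ┠───┃  Active:     [x]            ┃──┨        
    ┃> P┃  Notes:      [Alice        ]┃ )┃        
    ┃  N┃  Name:       [user@example.]┃  ┃        
    ┃  P┃  Phone:      [             ]┃ ]┃        
━━━━━━━━┃  Email:      [555-0100     ]┃▼]┃        
wser    ┃                             ┃▼]┃        
────────┃                             ┃▼]┃        
rkspace/┃                             ┃ ]┃        
.html   ┃                             ┃━━┛        
ers.c   ┃                             ┃           
e.md    ┗━━━━━━━━━━━━━━━━━━━━━━━━━━━━━┛           
s.c                         ┃                     
er.txt                      ┃                     
er.toml                     ┃                     


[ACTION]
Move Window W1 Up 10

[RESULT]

                                                  
━━━━━━━━━━━━━━━━━━━━━━━━━━━━┓                     
wser    ┏━━━━━━━━━━━━━━━━━━━━━━━━━━━━━┓           
────────┃ FormWidget                  ┃           
rkspace/┠─────────────────────────────┨           
.html   ┃  Admin:      [x]            ┃━━┓        
ers.c   ┃> Region:     [US          ▼]┃  ┃        
e.md    ┃  Active:     [x]            ┃──┨        
s.c     ┃  Notes:      [Alice        ]┃ )┃        
er.txt  ┃  Name:       [user@example.]┃  ┃        
er.toml ┃  Phone:      [             ]┃ ]┃        
ers.go  ┃  Email:      [555-0100     ]┃▼]┃        
er.txt  ┃                             ┃▼]┃        
ers.txt ┃                             ┃▼]┃        
        ┃                             ┃ ]┃        
        ┃                             ┃━━┛        
━━━━━━━━┃                             ┃           
        ┗━━━━━━━━━━━━━━━━━━━━━━━━━━━━━┛           
                                                  
                                                  
                                                  


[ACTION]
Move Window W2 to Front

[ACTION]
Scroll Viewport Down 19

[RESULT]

er.toml ┃  Phone:      [             ]┃ ]┃        
ers.go  ┃  Email:      [555-0100     ]┃▼]┃        
er.txt  ┃                             ┃▼]┃        
ers.txt ┃                             ┃▼]┃        
        ┃                             ┃ ]┃        
        ┃                             ┃━━┛        
━━━━━━━━┃                             ┃           
        ┗━━━━━━━━━━━━━━━━━━━━━━━━━━━━━┛           
                                                  
                                                  
                                                  
                                                  
                                                  
                                                  
                                                  
                                                  
                                                  
                                                  
                                                  
                                                  
                                                  


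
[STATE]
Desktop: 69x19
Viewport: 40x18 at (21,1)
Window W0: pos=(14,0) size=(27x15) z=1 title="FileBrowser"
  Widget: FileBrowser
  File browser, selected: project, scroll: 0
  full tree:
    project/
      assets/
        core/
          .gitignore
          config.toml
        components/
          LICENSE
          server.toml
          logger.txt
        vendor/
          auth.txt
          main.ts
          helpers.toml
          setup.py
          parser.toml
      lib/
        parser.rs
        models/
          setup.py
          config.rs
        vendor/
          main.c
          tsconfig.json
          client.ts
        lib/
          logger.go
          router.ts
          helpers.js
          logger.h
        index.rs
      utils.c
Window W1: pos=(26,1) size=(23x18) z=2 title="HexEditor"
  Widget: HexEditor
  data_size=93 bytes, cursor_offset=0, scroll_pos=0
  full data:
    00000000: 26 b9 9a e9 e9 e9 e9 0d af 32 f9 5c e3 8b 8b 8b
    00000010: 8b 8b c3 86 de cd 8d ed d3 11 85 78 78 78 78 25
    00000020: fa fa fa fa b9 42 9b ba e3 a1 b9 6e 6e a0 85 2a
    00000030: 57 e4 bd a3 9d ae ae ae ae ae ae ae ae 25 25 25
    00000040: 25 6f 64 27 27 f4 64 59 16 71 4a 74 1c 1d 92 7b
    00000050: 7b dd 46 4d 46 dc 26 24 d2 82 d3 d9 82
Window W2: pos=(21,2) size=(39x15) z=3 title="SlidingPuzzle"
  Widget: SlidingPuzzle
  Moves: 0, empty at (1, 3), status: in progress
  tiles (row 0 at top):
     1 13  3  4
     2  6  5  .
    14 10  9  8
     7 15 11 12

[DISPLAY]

rowse┏━━━━━━━━━━━━━━━━━━━━━┓            
┏━━━━━━━━━━━━━━━━━━━━━━━━━━━━━━━━━━━━━┓ 
┃ SlidingPuzzle                       ┃ 
┠─────────────────────────────────────┨ 
┃┌────┬────┬────┬────┐                ┃ 
┃│  1 │ 13 │  3 │  4 │                ┃ 
┃├────┼────┼────┼────┤                ┃ 
┃│  2 │  6 │  5 │    │                ┃ 
┃├────┼────┼────┼────┤                ┃ 
┃│ 14 │ 10 │  9 │  8 │                ┃ 
┃├────┼────┼────┼────┤                ┃ 
┃│  7 │ 15 │ 11 │ 12 │                ┃ 
┃└────┴────┴────┴────┘                ┃ 
┃Moves: 0                             ┃ 
┃                                     ┃ 
┗━━━━━━━━━━━━━━━━━━━━━━━━━━━━━━━━━━━━━┛ 
     ┃                     ┃            
     ┗━━━━━━━━━━━━━━━━━━━━━┛            


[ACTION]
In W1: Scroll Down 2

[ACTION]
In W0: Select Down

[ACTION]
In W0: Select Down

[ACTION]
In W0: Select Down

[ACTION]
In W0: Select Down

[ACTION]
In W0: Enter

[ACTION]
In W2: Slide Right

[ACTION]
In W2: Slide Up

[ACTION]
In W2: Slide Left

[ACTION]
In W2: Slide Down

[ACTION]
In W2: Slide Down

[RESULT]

rowse┏━━━━━━━━━━━━━━━━━━━━━┓            
┏━━━━━━━━━━━━━━━━━━━━━━━━━━━━━━━━━━━━━┓ 
┃ SlidingPuzzle                       ┃ 
┠─────────────────────────────────────┨ 
┃┌────┬────┬────┬────┐                ┃ 
┃│  1 │ 13 │  3 │    │                ┃ 
┃├────┼────┼────┼────┤                ┃ 
┃│  2 │  6 │  9 │  4 │                ┃ 
┃├────┼────┼────┼────┤                ┃ 
┃│ 14 │ 10 │  8 │  5 │                ┃ 
┃├────┼────┼────┼────┤                ┃ 
┃│  7 │ 15 │ 11 │ 12 │                ┃ 
┃└────┴────┴────┴────┘                ┃ 
┃Moves: 5                             ┃ 
┃                                     ┃ 
┗━━━━━━━━━━━━━━━━━━━━━━━━━━━━━━━━━━━━━┛ 
     ┃                     ┃            
     ┗━━━━━━━━━━━━━━━━━━━━━┛            


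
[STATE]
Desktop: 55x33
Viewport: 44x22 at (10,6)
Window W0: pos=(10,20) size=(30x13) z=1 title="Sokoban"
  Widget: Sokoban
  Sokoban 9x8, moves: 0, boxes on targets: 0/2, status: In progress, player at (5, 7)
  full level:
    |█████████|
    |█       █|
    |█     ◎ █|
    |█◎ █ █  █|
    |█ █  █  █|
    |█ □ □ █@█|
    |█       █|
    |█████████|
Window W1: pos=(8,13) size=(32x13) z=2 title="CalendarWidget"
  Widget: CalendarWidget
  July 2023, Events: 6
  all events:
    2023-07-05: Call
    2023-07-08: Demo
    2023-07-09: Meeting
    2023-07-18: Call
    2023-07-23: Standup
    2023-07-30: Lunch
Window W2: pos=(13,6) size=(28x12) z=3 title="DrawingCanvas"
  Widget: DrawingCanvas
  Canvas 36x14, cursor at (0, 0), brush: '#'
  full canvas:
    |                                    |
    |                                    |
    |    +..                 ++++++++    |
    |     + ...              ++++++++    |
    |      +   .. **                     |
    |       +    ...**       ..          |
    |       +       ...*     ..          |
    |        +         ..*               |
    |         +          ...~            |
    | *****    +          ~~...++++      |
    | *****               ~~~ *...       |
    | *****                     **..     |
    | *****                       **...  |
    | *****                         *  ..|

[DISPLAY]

   ┏━━━━━━━━━━━━━━━━━━━━━━━━━━┓             
   ┃ DrawingCanvas            ┃             
   ┠──────────────────────────┨             
   ┃+                         ┃             
   ┃                          ┃             
   ┃    +..                 ++┃             
   ┃     + ...              ++┃             
━━━┃      +   .. **           ┃             
Cal┃       +    ...**       ..┃             
───┃       +       ...*     ..┃             
   ┃        +         ..*     ┃             
o T┗━━━━━━━━━━━━━━━━━━━━━━━━━━┛             
               1  2          ┃              
3  4  5*  6  7  8*  9*       ┃              
0 11 12 13 14 15 16          ┃              
7 18* 19 20 21 22 23*        ┃              
4 25 26 27 28 29 30*         ┃              
1                            ┃              
                             ┃              
━━━━━━━━━━━━━━━━━━━━━━━━━━━━━┛              
┃█◎ █ █  █                   ┃              
┃█ █  █  █                   ┃              


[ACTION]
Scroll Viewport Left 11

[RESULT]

             ┏━━━━━━━━━━━━━━━━━━━━━━━━━━┓   
             ┃ DrawingCanvas            ┃   
             ┠──────────────────────────┨   
             ┃+                         ┃   
             ┃                          ┃   
             ┃    +..                 ++┃   
             ┃     + ...              ++┃   
        ┏━━━━┃      +   .. **           ┃   
        ┃ Cal┃       +    ...**       ..┃   
        ┠────┃       +       ...*     ..┃   
        ┃    ┃        +         ..*     ┃   
        ┃Mo T┗━━━━━━━━━━━━━━━━━━━━━━━━━━┛   
        ┃                1  2          ┃    
        ┃ 3  4  5*  6  7  8*  9*       ┃    
        ┃10 11 12 13 14 15 16          ┃    
        ┃17 18* 19 20 21 22 23*        ┃    
        ┃24 25 26 27 28 29 30*         ┃    
        ┃31                            ┃    
        ┃                              ┃    
        ┗━━━━━━━━━━━━━━━━━━━━━━━━━━━━━━┛    
          ┃█◎ █ █  █                   ┃    
          ┃█ █  █  █                   ┃    


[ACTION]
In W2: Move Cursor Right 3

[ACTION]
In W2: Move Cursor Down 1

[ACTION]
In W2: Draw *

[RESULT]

             ┏━━━━━━━━━━━━━━━━━━━━━━━━━━┓   
             ┃ DrawingCanvas            ┃   
             ┠──────────────────────────┨   
             ┃                          ┃   
             ┃   *                      ┃   
             ┃    +..                 ++┃   
             ┃     + ...              ++┃   
        ┏━━━━┃      +   .. **           ┃   
        ┃ Cal┃       +    ...**       ..┃   
        ┠────┃       +       ...*     ..┃   
        ┃    ┃        +         ..*     ┃   
        ┃Mo T┗━━━━━━━━━━━━━━━━━━━━━━━━━━┛   
        ┃                1  2          ┃    
        ┃ 3  4  5*  6  7  8*  9*       ┃    
        ┃10 11 12 13 14 15 16          ┃    
        ┃17 18* 19 20 21 22 23*        ┃    
        ┃24 25 26 27 28 29 30*         ┃    
        ┃31                            ┃    
        ┃                              ┃    
        ┗━━━━━━━━━━━━━━━━━━━━━━━━━━━━━━┛    
          ┃█◎ █ █  █                   ┃    
          ┃█ █  █  █                   ┃    


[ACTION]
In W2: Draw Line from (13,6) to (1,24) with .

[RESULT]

             ┏━━━━━━━━━━━━━━━━━━━━━━━━━━┓   
             ┃ DrawingCanvas            ┃   
             ┠──────────────────────────┨   
             ┃                          ┃   
             ┃   *                    . ┃   
             ┃    +..               ..++┃   
             ┃     + ...           .  ++┃   
        ┏━━━━┃      +   .. **    ..     ┃   
        ┃ Cal┃       +    ...** .     ..┃   
        ┠────┃       +       ...*     ..┃   
        ┃    ┃        +      .  ..*     ┃   
        ┃Mo T┗━━━━━━━━━━━━━━━━━━━━━━━━━━┛   
        ┃                1  2          ┃    
        ┃ 3  4  5*  6  7  8*  9*       ┃    
        ┃10 11 12 13 14 15 16          ┃    
        ┃17 18* 19 20 21 22 23*        ┃    
        ┃24 25 26 27 28 29 30*         ┃    
        ┃31                            ┃    
        ┃                              ┃    
        ┗━━━━━━━━━━━━━━━━━━━━━━━━━━━━━━┛    
          ┃█◎ █ █  █                   ┃    
          ┃█ █  █  █                   ┃    


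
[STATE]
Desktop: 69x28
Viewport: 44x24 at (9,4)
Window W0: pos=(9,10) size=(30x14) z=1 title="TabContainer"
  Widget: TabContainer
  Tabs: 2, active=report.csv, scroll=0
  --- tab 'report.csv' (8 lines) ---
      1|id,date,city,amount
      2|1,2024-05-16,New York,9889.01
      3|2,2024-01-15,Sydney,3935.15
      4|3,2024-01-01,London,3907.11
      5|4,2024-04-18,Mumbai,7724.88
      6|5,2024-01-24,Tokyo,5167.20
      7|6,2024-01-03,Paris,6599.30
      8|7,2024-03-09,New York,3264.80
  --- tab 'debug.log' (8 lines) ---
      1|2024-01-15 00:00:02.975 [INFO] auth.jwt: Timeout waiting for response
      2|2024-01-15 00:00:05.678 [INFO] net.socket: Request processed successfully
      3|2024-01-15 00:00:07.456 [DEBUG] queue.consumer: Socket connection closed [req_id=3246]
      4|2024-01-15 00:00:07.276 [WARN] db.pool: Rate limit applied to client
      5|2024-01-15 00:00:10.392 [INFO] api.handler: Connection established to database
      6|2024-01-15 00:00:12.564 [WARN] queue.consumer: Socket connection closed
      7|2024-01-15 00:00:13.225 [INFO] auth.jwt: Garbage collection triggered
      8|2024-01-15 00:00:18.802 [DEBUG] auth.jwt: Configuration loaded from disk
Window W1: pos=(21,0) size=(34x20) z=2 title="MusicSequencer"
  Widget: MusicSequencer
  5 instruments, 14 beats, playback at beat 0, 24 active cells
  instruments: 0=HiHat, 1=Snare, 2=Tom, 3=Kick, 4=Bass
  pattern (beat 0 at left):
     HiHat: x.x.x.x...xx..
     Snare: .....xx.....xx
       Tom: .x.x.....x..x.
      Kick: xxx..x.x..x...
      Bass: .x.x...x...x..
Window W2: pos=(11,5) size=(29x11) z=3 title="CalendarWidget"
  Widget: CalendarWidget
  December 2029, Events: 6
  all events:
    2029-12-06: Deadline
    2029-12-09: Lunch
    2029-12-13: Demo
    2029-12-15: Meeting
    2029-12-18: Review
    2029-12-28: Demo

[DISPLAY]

            ┃ HiHat█·█·█·█···██··           
  ┏━━━━━━━━━━━━━━━━━━━━━━━━━━━┓██           
  ┃ CalendarWidget            ┃█·           
  ┠───────────────────────────┨··           
  ┃       December 2029       ┃··           
  ┃Mo Tu We Th Fr Sa Su       ┃             
┏━┃                1  2       ┃             
┃ ┃ 3  4  5  6*  7  8  9*     ┃             
┠─┃10 11 12 13* 14 15* 16     ┃             
┃[┃17 18* 19 20 21 22 23      ┃             
┃─┃24 25 26 27 28* 29 30      ┃             
┃i┗━━━━━━━━━━━━━━━━━━━━━━━━━━━┛             
┃1,2024-05-1┃                               
┃2,2024-01-1┃                               
┃3,2024-01-0┃                               
┃4,2024-04-1┗━━━━━━━━━━━━━━━━━━━━━━━━━━━━━━━
┃5,2024-01-24,Tokyo,5167.20  ┃              
┃6,2024-01-03,Paris,6599.30  ┃              
┃7,2024-03-09,New York,3264.8┃              
┗━━━━━━━━━━━━━━━━━━━━━━━━━━━━┛              
                                            
                                            
                                            
                                            


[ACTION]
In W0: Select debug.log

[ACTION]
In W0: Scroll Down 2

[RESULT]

            ┃ HiHat█·█·█·█···██··           
  ┏━━━━━━━━━━━━━━━━━━━━━━━━━━━┓██           
  ┃ CalendarWidget            ┃█·           
  ┠───────────────────────────┨··           
  ┃       December 2029       ┃··           
  ┃Mo Tu We Th Fr Sa Su       ┃             
┏━┃                1  2       ┃             
┃ ┃ 3  4  5  6*  7  8  9*     ┃             
┠─┃10 11 12 13* 14 15* 16     ┃             
┃ ┃17 18* 19 20 21 22 23      ┃             
┃─┃24 25 26 27 28* 29 30      ┃             
┃2┗━━━━━━━━━━━━━━━━━━━━━━━━━━━┛             
┃2024-01-15 ┃                               
┃2024-01-15 ┃                               
┃2024-01-15 ┃                               
┃2024-01-15 ┗━━━━━━━━━━━━━━━━━━━━━━━━━━━━━━━
┃2024-01-15 00:00:18.802 [DEB┃              
┃                            ┃              
┃                            ┃              
┗━━━━━━━━━━━━━━━━━━━━━━━━━━━━┛              
                                            
                                            
                                            
                                            


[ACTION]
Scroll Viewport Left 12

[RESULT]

                     ┃ HiHat█·█·█·█···██··  
           ┏━━━━━━━━━━━━━━━━━━━━━━━━━━━┓██  
           ┃ CalendarWidget            ┃█·  
           ┠───────────────────────────┨··  
           ┃       December 2029       ┃··  
           ┃Mo Tu We Th Fr Sa Su       ┃    
         ┏━┃                1  2       ┃    
         ┃ ┃ 3  4  5  6*  7  8  9*     ┃    
         ┠─┃10 11 12 13* 14 15* 16     ┃    
         ┃ ┃17 18* 19 20 21 22 23      ┃    
         ┃─┃24 25 26 27 28* 29 30      ┃    
         ┃2┗━━━━━━━━━━━━━━━━━━━━━━━━━━━┛    
         ┃2024-01-15 ┃                      
         ┃2024-01-15 ┃                      
         ┃2024-01-15 ┃                      
         ┃2024-01-15 ┗━━━━━━━━━━━━━━━━━━━━━━
         ┃2024-01-15 00:00:18.802 [DEB┃     
         ┃                            ┃     
         ┃                            ┃     
         ┗━━━━━━━━━━━━━━━━━━━━━━━━━━━━┛     
                                            
                                            
                                            
                                            


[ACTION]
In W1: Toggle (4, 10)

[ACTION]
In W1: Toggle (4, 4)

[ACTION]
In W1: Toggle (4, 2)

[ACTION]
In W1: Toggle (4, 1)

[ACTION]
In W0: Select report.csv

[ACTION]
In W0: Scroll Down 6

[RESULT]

                     ┃ HiHat█·█·█·█···██··  
           ┏━━━━━━━━━━━━━━━━━━━━━━━━━━━┓██  
           ┃ CalendarWidget            ┃█·  
           ┠───────────────────────────┨··  
           ┃       December 2029       ┃··  
           ┃Mo Tu We Th Fr Sa Su       ┃    
         ┏━┃                1  2       ┃    
         ┃ ┃ 3  4  5  6*  7  8  9*     ┃    
         ┠─┃10 11 12 13* 14 15* 16     ┃    
         ┃[┃17 18* 19 20 21 22 23      ┃    
         ┃─┃24 25 26 27 28* 29 30      ┃    
         ┃6┗━━━━━━━━━━━━━━━━━━━━━━━━━━━┛    
         ┃7,2024-03-0┃                      
         ┃           ┃                      
         ┃           ┃                      
         ┃           ┗━━━━━━━━━━━━━━━━━━━━━━
         ┃                            ┃     
         ┃                            ┃     
         ┃                            ┃     
         ┗━━━━━━━━━━━━━━━━━━━━━━━━━━━━┛     
                                            
                                            
                                            
                                            
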